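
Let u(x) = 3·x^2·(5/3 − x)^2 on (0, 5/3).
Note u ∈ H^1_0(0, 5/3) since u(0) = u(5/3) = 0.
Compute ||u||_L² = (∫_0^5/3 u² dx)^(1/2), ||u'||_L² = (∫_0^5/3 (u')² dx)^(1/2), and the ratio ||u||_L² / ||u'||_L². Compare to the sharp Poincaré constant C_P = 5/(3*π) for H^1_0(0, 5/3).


||u||_L² / ||u'||_L² = 5*sqrt(3)/18 < C_P = 5/(3*π).

u(x) = 3·x^2·(5/3 − x)^2, so u'(x) = 2*x*(3*x - 5)*(6*x - 5)/3.
u(x) = 3·x^2·(5/3 − x)^2 vanishes at x = 0 and x = 5/3, so u ∈ H^1_0(0, 5/3). Differentiate via the product rule and integrate the resulting polynomials term by term.
  ∫_0^5/3 u² dx = ∫_0^5/3 (9*x^8 - 60*x^7 + 150*x^6 - 500*x^5/3 + 625*x^4/9) dx. Term by term:
    ∫_0^5/3 9*x^8 dx = 1953125/19683;  ∫_0^5/3 -60*x^7 dx = -1953125/4374;  ∫_0^5/3 150*x^6 dx = 3906250/5103;
    ∫_0^5/3 -500*x^5/3 dx = -3906250/6561;  ∫_0^5/3 625*x^4/9 dx = 390625/2187.
  Sum: 1953125/19683 − 1953125/4374 + 3906250/5103 − 3906250/6561 + 390625/2187 = 390625/275562.
  ∫_0^5/3 (u')² dx = ∫_0^5/3 (144*x^6 - 720*x^5 + 1300*x^4 - 1000*x^3 + 2500*x^2/9) dx. Term by term:
    ∫_0^5/3 144*x^6 dx = 1250000/1701;  ∫_0^5/3 -720*x^5 dx = -625000/243;  ∫_0^5/3 1300*x^4 dx = 812500/243;
    ∫_0^5/3 -1000*x^3 dx = -156250/81;  ∫_0^5/3 2500*x^2/9 dx = 312500/729.
  Sum: 1250000/1701 − 625000/243 + 812500/243 − 156250/81 + 312500/729 = 31250/5103.
∫_0^5/3 u² dx = 390625/275562, so ||u||_L² = 625*sqrt(42)/3402.
∫_0^5/3 (u')² dx = 31250/5103, so ||u'||_L² = 125*sqrt(14)/189.
Ratio ||u||_L² / ||u'||_L² = 5*sqrt(3)/18.
Sharp Poincaré constant on H^1_0(0, 5/3) is C_P = L/π = 5/(3*π), achieved by sin(3*π/5·x).
A polynomial bump cannot attain the sharp Poincaré constant (only the first sine eigenfunction does), so the ratio is strictly less than C_P, consistent with ||u||_L² ≤ C_P ||u'||_L².


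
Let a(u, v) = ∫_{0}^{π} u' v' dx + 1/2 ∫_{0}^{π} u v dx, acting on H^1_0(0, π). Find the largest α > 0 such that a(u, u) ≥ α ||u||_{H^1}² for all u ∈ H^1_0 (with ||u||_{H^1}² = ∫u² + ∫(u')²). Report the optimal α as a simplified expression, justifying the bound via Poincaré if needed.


α = 3/4

Coercivity of a(·,·) on H^1_0(0, π) means a(u, u) ≥ α ||u||_{H^1}² for every u ∈ H^1_0.
The interval has length L = π, and Poincaré/coercivity depend only on L. Here a(u, u) = ∫(u')² + (1/2)·∫u².
Here 0 < c = 1/2 < 1. The condition a(u,u) ≥ α||u||_{H^1}² reads (1−α)∫(u')² ≥ (α−c)∫u². Any admissible α is ≤ 1 (rapidly oscillating u have ∫u²/∫(u')² → 0), and α = 1 would force 0 ≥ (1−c)∫u², impossible since c < 1; so 1−α > 0. By the sharp Poincaré inequality on H^1_0 of an interval of length L, ∫(u')² ≥ (π/L)²∫u² with equality for the first sine mode sin(π(x−x₀)/L) (x₀ the left endpoint), so the inequality holds for all u iff (1−α)(π/L)² ≥ α − c, i.e. α ≤ ((π/L)² + c)/((π/L)² + 1) = (1 + c(L/π)²)/(1 + (L/π)²). With (π/L)² = 1 and c = 1/2, the largest admissible constant is α = ((π/L)² + c)/((π/L)² + 1).
Simplifying, α = 3/4.


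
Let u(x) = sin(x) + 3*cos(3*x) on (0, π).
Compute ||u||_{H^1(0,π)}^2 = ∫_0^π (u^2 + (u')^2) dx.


||u||_{H^1(0,π)}^2 = 46*π

u'(x) = -9*sin(3*x) + cos(x).
Expand u² and (u')² and integrate term by term on (0, π), using: for integers n ≥ 1, ∫_0^π sin²(nx) dx = ∫_0^π cos²(nx) dx = π/2; for n ≠ n', ∫_0^π sin(nx)sin(n'x) dx = ∫_0^π cos(nx)cos(n'x) dx = 0; and by product-to-sum, ∫_0^π sin(nx)cos(n'x) dx = ½∫_0^π [sin((n+n')x) + sin((n−n')x)] dx, which is 0 when n+n' is even and 2n/(n²−n'²) when n+n' is odd (it need not vanish on (0, π)).
  u² squared terms: (3)²·∫cos(3x)² dx = 9·π/2 = 9*π/2;  (1)²·∫sin(x)² dx = 1·π/2 = π/2.
  u² cross terms: 2·(3)·(1)·∫cos(3x)·sin(x) dx = 6·(0) = 0.
  So ∫_0^π u² dx = 9*π/2 + π/2 + 0 = 5*π.
  (u')² squared terms: (-9)²·∫sin(3x)² dx = 81·π/2 = 81*π/2;  (1)²·∫cos(x)² dx = 1·π/2 = π/2.
  (u')² cross terms: 2·(-9)·(1)·∫sin(3x)·cos(x) dx = -18·(0) = 0.
  So ∫_0^π (u')² dx = 81*π/2 + π/2 + 0 = 41*π.
||u||_{H^1}^2 = (5*π) + (41*π) = 46*π.


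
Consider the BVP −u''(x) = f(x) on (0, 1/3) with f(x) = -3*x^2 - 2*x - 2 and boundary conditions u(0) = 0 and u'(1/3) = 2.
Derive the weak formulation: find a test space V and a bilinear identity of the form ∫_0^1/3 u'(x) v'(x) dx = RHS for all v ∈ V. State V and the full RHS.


V = {v ∈ H^1(0, 1/3) : v(0) = 0} (test functions vanish at x = 0 where u is specified); weak form: ∫_0^1/3 u'v' dx = ∫_0^1/3 (-3*x^2 - 2*x - 2) v dx + 2·v(1/3) for all v ∈ V.

Multiply both sides by a test function v and integrate from 0 to 1/3:
  ∫_0^1/3 −u''(x) v(x) dx = ∫_0^1/3 f(x) v(x) dx.
Integrate the LHS by parts once:
  ∫_0^1/3 −u'' v dx = −[u'(x) v(x)]_0^1/3 + ∫_0^1/3 u'(x) v'(x) dx.
Thus ∫_0^1/3 u'(x) v'(x) dx = ∫_0^1/3 f(x) v(x) dx + [u'(x) v(x)]_0^1/3.
Choose V so that boundary terms are either known or forced to vanish.
Mixed BC: u(0) = 0 (Dirichlet) and u'(1/3) = 2 (Neumann). Define V = {v ∈ H^1(0, 1/3) : v(0) = 0}. Then [u' v]_0^1/3 = u'(1/3)·v(1/3) − u'(0)·0 = 2·v(1/3).
Weak formulation: find u (satisfying any essential BC) such that ∫_0^1/3 u'(x) v'(x) dx = ∫_0^1/3 f v dx + 2·v(1/3) for all v ∈ V (Dirichlet at 0 absorbed into V; Neumann datum at x = 1/3 contributes the boundary term).
Substituting f(x) = -3*x^2 - 2*x - 2, the right-hand side is ∫_0^1/3 (-3*x^2 - 2*x - 2) v dx + 2·v(1/3).


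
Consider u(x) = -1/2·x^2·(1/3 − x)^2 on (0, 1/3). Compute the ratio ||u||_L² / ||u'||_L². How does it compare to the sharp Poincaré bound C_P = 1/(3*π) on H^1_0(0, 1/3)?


||u||_L² / ||u'||_L² = sqrt(3)/18 < C_P = 1/(3*π).

u(x) = -1/2·x^2·(1/3 − x)^2, so u'(x) = x*(-2*x^2 + x - 1/9).
u(x) = -1/2·x^2·(1/3 − x)^2 vanishes at x = 0 and x = 1/3, so u ∈ H^1_0(0, 1/3). Differentiate via the product rule and integrate the resulting polynomials term by term.
  ∫_0^1/3 u² dx = ∫_0^1/3 (x^8/4 - x^7/3 + x^6/6 - x^5/27 + x^4/324) dx. Term by term:
    ∫_0^1/3 x^8/4 dx = 1/708588;  ∫_0^1/3 -x^7/3 dx = -1/157464;  ∫_0^1/3 x^6/6 dx = 1/91854;
    ∫_0^1/3 -x^5/27 dx = -1/118098;  ∫_0^1/3 x^4/324 dx = 1/393660.
  Sum: 1/708588 − 1/157464 + 1/91854 − 1/118098 + 1/393660 = 1/49601160.
  ∫_0^1/3 (u')² dx = ∫_0^1/3 (4*x^6 - 4*x^5 + 13*x^4/9 - 2*x^3/9 + x^2/81) dx. Term by term:
    ∫_0^1/3 4*x^6 dx = 4/15309;  ∫_0^1/3 -4*x^5 dx = -2/2187;  ∫_0^1/3 13*x^4/9 dx = 13/10935;
    ∫_0^1/3 -2*x^3/9 dx = -1/1458;  ∫_0^1/3 x^2/81 dx = 1/6561.
  Sum: 4/15309 − 2/2187 + 13/10935 − 1/1458 + 1/6561 = 1/459270.
∫_0^1/3 u² dx = 1/49601160, so ||u||_L² = sqrt(210)/102060.
∫_0^1/3 (u')² dx = 1/459270, so ||u'||_L² = sqrt(70)/5670.
Ratio ||u||_L² / ||u'||_L² = sqrt(3)/18.
Sharp Poincaré constant on H^1_0(0, 1/3) is C_P = L/π = 1/(3*π), achieved by sin(3*π·x).
A polynomial bump cannot attain the sharp Poincaré constant (only the first sine eigenfunction does), so the ratio is strictly less than C_P, consistent with ||u||_L² ≤ C_P ||u'||_L².


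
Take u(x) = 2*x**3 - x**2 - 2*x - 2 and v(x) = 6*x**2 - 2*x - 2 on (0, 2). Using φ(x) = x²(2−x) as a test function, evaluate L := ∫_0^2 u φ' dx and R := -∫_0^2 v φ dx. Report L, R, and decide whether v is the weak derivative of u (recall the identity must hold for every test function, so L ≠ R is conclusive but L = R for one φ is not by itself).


LHS = -104/15, RHS = -104/15. Yes, v = u' weakly.

u(x) = 2*x**3 - x**2 - 2*x - 2, classical derivative u'(x) = 6*x**2 - 2*x - 2.
φ(x) = x²(2−x), so φ'(x) = x*(4 - 3*x).
Note φ(0) = φ(2) = 0, so the boundary term u·φ vanishes.
LHS = ∫_0^2 u(x) φ'(x) dx = ∫_0^2 (-6*x^5 + 11*x^4 + 2*x^3 - 2*x^2 - 8*x) dx. Term by term:
  ∫_0^2 -6*x^5 dx = -64;  ∫_0^2 11*x^4 dx = 352/5;  ∫_0^2 2*x^3 dx = 8;
  ∫_0^2 -2*x^2 dx = -16/3;  ∫_0^2 -8*x dx = -16.
Sum: -64 + 352/5 + 8 − 16/3 − 16 = -104/15.
So LHS = -104/15.
∫_0^2 v(x) φ(x) dx = ∫_0^2 (-6*x^5 + 14*x^4 - 2*x^3 - 4*x^2) dx. Term by term:
  ∫_0^2 -6*x^5 dx = -64;  ∫_0^2 14*x^4 dx = 448/5;  ∫_0^2 -2*x^3 dx = -8;
  ∫_0^2 -4*x^2 dx = -32/3.
Sum: -64 + 448/5 − 8 − 32/3 = 104/15.
So RHS = -∫_0^2 v(x) φ(x) dx = -104/15.
LHS = RHS, so the identity holds for this test φ.
Moreover u is smooth here and v(x) = u'(x) = 6*x**2 - 2*x - 2 pointwise, so the identity holds for every test function. Hence v is the weak derivative of u.


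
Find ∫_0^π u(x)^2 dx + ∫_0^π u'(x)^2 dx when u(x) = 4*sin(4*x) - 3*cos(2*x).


||u||_{H^1(0,π)}^2 = 317*π/2

u'(x) = 6*sin(2*x) + 16*cos(4*x).
Expand u² and (u')² and integrate term by term on (0, π), using: for integers n ≥ 1, ∫_0^π sin²(nx) dx = ∫_0^π cos²(nx) dx = π/2; for n ≠ n', ∫_0^π sin(nx)sin(n'x) dx = ∫_0^π cos(nx)cos(n'x) dx = 0; and by product-to-sum, ∫_0^π sin(nx)cos(n'x) dx = ½∫_0^π [sin((n+n')x) + sin((n−n')x)] dx, which is 0 when n+n' is even and 2n/(n²−n'²) when n+n' is odd (it need not vanish on (0, π)).
  u² squared terms: (-3)²·∫cos(2x)² dx = 9·π/2 = 9*π/2;  (4)²·∫sin(4x)² dx = 16·π/2 = 8*π.
  u² cross terms: 2·(-3)·(4)·∫cos(2x)·sin(4x) dx = -24·(0) = 0.
  So ∫_0^π u² dx = 9*π/2 + 8*π + 0 = 25*π/2.
  (u')² squared terms: (6)²·∫sin(2x)² dx = 36·π/2 = 18*π;  (16)²·∫cos(4x)² dx = 256·π/2 = 128*π.
  (u')² cross terms: 2·(6)·(16)·∫sin(2x)·cos(4x) dx = 192·(0) = 0.
  So ∫_0^π (u')² dx = 18*π + 128*π + 0 = 146*π.
||u||_{H^1}^2 = (25*π/2) + (146*π) = 317*π/2.


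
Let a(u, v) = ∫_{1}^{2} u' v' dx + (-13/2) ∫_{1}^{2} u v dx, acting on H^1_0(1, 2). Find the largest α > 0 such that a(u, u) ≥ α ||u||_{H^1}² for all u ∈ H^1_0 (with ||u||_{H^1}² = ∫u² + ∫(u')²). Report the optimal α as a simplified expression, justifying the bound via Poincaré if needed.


α = (-13/2 + π^2)/(1 + π^2)

Coercivity of a(·,·) on H^1_0(1, 2) means a(u, u) ≥ α ||u||_{H^1}² for every u ∈ H^1_0.
The interval has length L = 1, and Poincaré/coercivity depend only on L. Here a(u, u) = ∫(u')² + (-13/2)·∫u².
Here c = -13/2 < 0 with |c| < (π/L)² = π^2, so coercivity still holds. The condition a(u,u) ≥ α||u||_{H^1}² reads (1−α)∫(u')² ≥ (α−c)∫u². Any admissible α is ≤ 1 (rapidly oscillating u have ∫u²/∫(u')² → 0), and α = 1 would force 0 ≥ (1−c)∫u², impossible since c < 1; so 1−α > 0. By the sharp Poincaré inequality on H^1_0 of an interval of length L, ∫(u')² ≥ (π/L)²∫u² with equality for the first sine mode sin(π(x−x₀)/L) (x₀ the left endpoint), so the inequality holds for all u iff (1−α)(π/L)² ≥ α − c, i.e. α ≤ ((π/L)² + c)/((π/L)² + 1) = (1 + c(L/π)²)/(1 + (L/π)²). (Direct route, valid since c ≤ 0: Poincaré gives c∫u² ≥ c(L/π)²∫(u')², so a(u,u) ≥ (1 + c(L/π)²)∫(u')², while ||u||_{H^1}² ≤ (1 + (L/π)²)∫(u')²; dividing yields the same α.) With (π/L)² = π^2 and c = -13/2, the largest admissible constant is α = ((π/L)² + c)/((π/L)² + 1).
Simplifying, α = (-13/2 + π^2)/(1 + π^2).


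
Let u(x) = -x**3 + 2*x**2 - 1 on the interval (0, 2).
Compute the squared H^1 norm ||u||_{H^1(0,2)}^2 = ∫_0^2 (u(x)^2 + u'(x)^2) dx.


||u||_{H^1}^2 = 506/105

The H^1 norm (squared) on an interval (0, L) is
  ||u||_{H^1}^2 = ∫_0^L u(x)^2 dx + ∫_0^L u'(x)^2 dx.
Compute u'(x) = -3*x**2 + 4*x.
Then u(x)^2 = x**6 - 4*x**5 + 4*x**4 + 2*x**3 - 4*x**2 + 1 and u'(x)^2 = 9*x**4 - 24*x**3 + 16*x**2.
Integrate each monomial from 0 to 2 using ∫_0^2 c·x^n dx = c·2^(n+1)/(n+1):
  ∫_0^2 u(x)^2 dx = ∫_0^2 (x^6 - 4*x^5 + 4*x^4 + 2*x^3 - 4*x^2 + 1) dx. Term by term:
    ∫_0^2 x^6 dx = 128/7;  ∫_0^2 -4*x^5 dx = -128/3;  ∫_0^2 4*x^4 dx = 128/5;
    ∫_0^2 2*x^3 dx = 8;  ∫_0^2 -4*x^2 dx = -32/3;  ∫_0^2 1 dx = 2.
  Sum: 128/7 − 128/3 + 128/5 + 8 − 32/3 + 2 = 58/105.
  ∫_0^2 u'(x)^2 dx = ∫_0^2 (9*x^4 - 24*x^3 + 16*x^2) dx. Term by term:
    ∫_0^2 9*x^4 dx = 288/5;  ∫_0^2 -24*x^3 dx = -96;  ∫_0^2 16*x^2 dx = 128/3.
  Sum: 288/5 − 96 + 128/3 = 64/15.
Adding: ||u||_{H^1}^2 = 58/105 + 64/15 = 506/105.


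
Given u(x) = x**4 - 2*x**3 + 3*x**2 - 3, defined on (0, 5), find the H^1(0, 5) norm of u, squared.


||u||_{H^1}^2 = 25379545/126

The H^1 norm (squared) on an interval (0, L) is
  ||u||_{H^1}^2 = ∫_0^L u(x)^2 dx + ∫_0^L u'(x)^2 dx.
Compute u'(x) = 4*x**3 - 6*x**2 + 6*x.
Then u(x)^2 = x**8 - 4*x**7 + 10*x**6 - 12*x**5 + 3*x**4 + 12*x**3 - 18*x**2 + 9 and u'(x)^2 = 16*x**6 - 48*x**5 + 84*x**4 - 72*x**3 + 36*x**2.
Integrate each monomial from 0 to 5 using ∫_0^5 c·x^n dx = c·5^(n+1)/(n+1):
  ∫_0^5 u(x)^2 dx = ∫_0^5 (x^8 - 4*x^7 + 10*x^6 - 12*x^5 + 3*x^4 + 12*x^3 - 18*x^2 + 9) dx. Term by term:
    ∫_0^5 x^8 dx = 1953125/9;  ∫_0^5 -4*x^7 dx = -390625/2;  ∫_0^5 10*x^6 dx = 781250/7;
    ∫_0^5 -12*x^5 dx = -31250;  ∫_0^5 3*x^4 dx = 1875;  ∫_0^5 12*x^3 dx = 1875;
    ∫_0^5 -18*x^2 dx = -750;  ∫_0^5 9 dx = 45.
  Sum: 1953125/9 − 390625/2 + 781250/7 − 31250 + 1875 + 1875 − 750 + 45 = 13243045/126.
  ∫_0^5 u'(x)^2 dx = ∫_0^5 (16*x^6 - 48*x^5 + 84*x^4 - 72*x^3 + 36*x^2) dx. Term by term:
    ∫_0^5 16*x^6 dx = 1250000/7;  ∫_0^5 -48*x^5 dx = -125000;  ∫_0^5 84*x^4 dx = 52500;
    ∫_0^5 -72*x^3 dx = -11250;  ∫_0^5 36*x^2 dx = 1500.
  Sum: 1250000/7 − 125000 + 52500 − 11250 + 1500 = 674250/7.
Adding: ||u||_{H^1}^2 = 13243045/126 + 674250/7 = 25379545/126.


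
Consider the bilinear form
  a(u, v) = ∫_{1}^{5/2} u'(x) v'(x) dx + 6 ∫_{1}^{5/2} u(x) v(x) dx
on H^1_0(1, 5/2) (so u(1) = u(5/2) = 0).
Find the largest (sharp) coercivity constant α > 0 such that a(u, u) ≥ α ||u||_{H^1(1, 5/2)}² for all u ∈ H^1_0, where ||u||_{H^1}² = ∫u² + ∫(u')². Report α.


α = 1

Coercivity of a(·,·) on H^1_0(1, 5/2) means a(u, u) ≥ α ||u||_{H^1}² for every u ∈ H^1_0.
The interval has length L = 3/2, and Poincaré/coercivity depend only on L. Here a(u, u) = ∫(u')² + (6)·∫u².
Here c = 6 ≥ 1, so a(u,u) = ∫(u')² + c∫u² ≥ ∫(u')² + ∫u² = ||u||_{H^1}², i.e. α = 1 works. No larger α is possible: a(u,u) ≥ α||u||_{H^1}² means (1−α)∫(u')² ≥ (α−c)∫u², and for the modes u_n = sin(nπ(x−x₀)/L) (x₀ the left endpoint) one has ∫u_n²/∫(u_n')² = (L/(nπ))² → 0, so a(u_n,u_n)/||u_n||_{H^1}² → 1. Hence the optimal constant is α = 1.
Therefore α = 1.


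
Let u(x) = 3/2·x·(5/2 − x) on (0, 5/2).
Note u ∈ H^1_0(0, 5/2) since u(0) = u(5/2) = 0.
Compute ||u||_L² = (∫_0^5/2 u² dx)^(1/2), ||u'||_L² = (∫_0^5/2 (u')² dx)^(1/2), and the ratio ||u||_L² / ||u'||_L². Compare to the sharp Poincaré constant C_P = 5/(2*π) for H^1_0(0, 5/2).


||u||_L² / ||u'||_L² = sqrt(10)/4 < C_P = 5/(2*π).

u(x) = 3/2·x·(5/2 − x), so u'(x) = 15/4 - 3*x.
u(x) = 3/2·x·(5/2 − x) vanishes at x = 0 and x = 5/2, so u ∈ H^1_0(0, 5/2). Differentiate via the product rule and integrate the resulting polynomials term by term.
  ∫_0^5/2 u² dx = ∫_0^5/2 (9*x^4/4 - 45*x^3/4 + 225*x^2/16) dx. Term by term:
    ∫_0^5/2 9*x^4/4 dx = 5625/128;  ∫_0^5/2 -45*x^3/4 dx = -28125/256;  ∫_0^5/2 225*x^2/16 dx = 9375/128.
  Sum: 5625/128 − 28125/256 + 9375/128 = 1875/256.
  ∫_0^5/2 (u')² dx = ∫_0^5/2 (9*x^2 - 45*x/2 + 225/16) dx. Term by term:
    ∫_0^5/2 9*x^2 dx = 375/8;  ∫_0^5/2 -45*x/2 dx = -1125/16;  ∫_0^5/2 225/16 dx = 1125/32.
  Sum: 375/8 − 1125/16 + 1125/32 = 375/32.
∫_0^5/2 u² dx = 1875/256, so ||u||_L² = 25*sqrt(3)/16.
∫_0^5/2 (u')² dx = 375/32, so ||u'||_L² = 5*sqrt(30)/8.
Ratio ||u||_L² / ||u'||_L² = sqrt(10)/4.
Sharp Poincaré constant on H^1_0(0, 5/2) is C_P = L/π = 5/(2*π), achieved by sin(2*π/5·x).
A polynomial bump cannot attain the sharp Poincaré constant (only the first sine eigenfunction does), so the ratio is strictly less than C_P, consistent with ||u||_L² ≤ C_P ||u'||_L².


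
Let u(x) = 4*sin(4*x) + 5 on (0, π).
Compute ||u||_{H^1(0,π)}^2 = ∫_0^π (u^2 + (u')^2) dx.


||u||_{H^1(0,π)}^2 = 161*π

u'(x) = 16*cos(4*x).
Expand u² and (u')² and integrate term by term on (0, π), using: for integers n ≥ 1, ∫_0^π sin²(nx) dx = ∫_0^π cos²(nx) dx = π/2; for n ≠ n', ∫_0^π sin(nx)sin(n'x) dx = ∫_0^π cos(nx)cos(n'x) dx = 0; and by product-to-sum, ∫_0^π sin(nx)cos(n'x) dx = ½∫_0^π [sin((n+n')x) + sin((n−n')x)] dx, which is 0 when n+n' is even and 2n/(n²−n'²) when n+n' is odd (it need not vanish on (0, π)). For the constant mode: ∫_0^π 1 dx = π, ∫_0^π cos(nx) dx = 0, ∫_0^π sin(nx) dx = (1−(−1)^n)/n.
  u² squared terms: (5)²·∫1 dx = 25·π = 25*π;  (4)²·∫sin(4x)² dx = 16·π/2 = 8*π.
  u² cross terms: 2·(5)·(4)·∫1·sin(4x) dx = 40·(0) = 0.
  So ∫_0^π u² dx = 25*π + 8*π + 0 = 33*π.
  (u')² squared terms: (16)²·∫cos(4x)² dx = 256·π/2 = 128*π.
  So ∫_0^π (u')² dx = 128*π.
||u||_{H^1}^2 = (33*π) + (128*π) = 161*π.


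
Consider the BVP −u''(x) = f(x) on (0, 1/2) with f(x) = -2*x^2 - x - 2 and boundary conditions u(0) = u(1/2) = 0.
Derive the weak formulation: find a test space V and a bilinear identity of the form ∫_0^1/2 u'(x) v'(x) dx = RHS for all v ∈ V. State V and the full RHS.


V = H^1_0(0, 1/2) (so v(0) = v(1/2) = 0); weak form: ∫_0^1/2 u'v' dx = ∫_0^1/2 (-2*x^2 - x - 2) v dx for all v ∈ V.

Multiply both sides by a test function v and integrate from 0 to 1/2:
  ∫_0^1/2 −u''(x) v(x) dx = ∫_0^1/2 f(x) v(x) dx.
Integrate the LHS by parts once:
  ∫_0^1/2 −u'' v dx = −[u'(x) v(x)]_0^1/2 + ∫_0^1/2 u'(x) v'(x) dx.
Thus ∫_0^1/2 u'(x) v'(x) dx = ∫_0^1/2 f(x) v(x) dx + [u'(x) v(x)]_0^1/2.
Choose V so that boundary terms are either known or forced to vanish.
u is Dirichlet: u(0) = u(1/2) = 0. Let V = H^1_0(0, 1/2); then v(0) = v(1/2) = 0, and [u' v]_0^1/2 = 0.
Weak formulation: find u (satisfying any essential BC) such that ∫_0^1/2 u'(x) v'(x) dx = ∫_0^1/2 f v dx for all v ∈ V.
Substituting f(x) = -2*x^2 - x - 2, the right-hand side is ∫_0^1/2 (-2*x^2 - x - 2) v dx.


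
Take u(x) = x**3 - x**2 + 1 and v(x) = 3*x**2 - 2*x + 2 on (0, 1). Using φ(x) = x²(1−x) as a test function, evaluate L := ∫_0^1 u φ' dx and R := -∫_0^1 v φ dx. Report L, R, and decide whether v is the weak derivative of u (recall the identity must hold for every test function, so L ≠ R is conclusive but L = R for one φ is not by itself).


LHS = 0, RHS = -1/6. No, v is not the weak derivative of u.

u(x) = x**3 - x**2 + 1, classical derivative u'(x) = 3*x**2 - 2*x.
φ(x) = x²(1−x), so φ'(x) = x*(2 - 3*x).
Note φ(0) = φ(1) = 0, so the boundary term u·φ vanishes.
LHS = ∫_0^1 u(x) φ'(x) dx = ∫_0^1 (-3*x^5 + 5*x^4 - 2*x^3 - 3*x^2 + 2*x) dx. Term by term:
  ∫_0^1 -3*x^5 dx = -1/2;  ∫_0^1 5*x^4 dx = 1;  ∫_0^1 -2*x^3 dx = -1/2;
  ∫_0^1 -3*x^2 dx = -1;  ∫_0^1 2*x dx = 1.
Sum: -1/2 + 1 − 1/2 − 1 + 1 = 0.
So LHS = 0.
∫_0^1 v(x) φ(x) dx = ∫_0^1 (-3*x^5 + 5*x^4 - 4*x^3 + 2*x^2) dx. Term by term:
  ∫_0^1 -3*x^5 dx = -1/2;  ∫_0^1 5*x^4 dx = 1;  ∫_0^1 -4*x^3 dx = -1;
  ∫_0^1 2*x^2 dx = 2/3.
Sum: -1/2 + 1 − 1 + 2/3 = 1/6.
So RHS = -∫_0^1 v(x) φ(x) dx = -1/6.
LHS − RHS = 1/6 ≠ 0, so the identity fails.
(For a valid weak derivative the identity must hold for EVERY test function, in particular this one. The failure shows v is NOT the weak derivative of u.)
Correct weak derivative would be u'(x) = 3*x**2 - 2*x.


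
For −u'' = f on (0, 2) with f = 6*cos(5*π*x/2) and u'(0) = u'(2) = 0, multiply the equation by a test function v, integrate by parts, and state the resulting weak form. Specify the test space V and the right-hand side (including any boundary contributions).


V = H^1(0, 2) (no boundary constraint on v; u is determined up to an additive constant); weak form: ∫_0^2 u'v' dx = ∫_0^2 (6*cos(5*π*x/2)) v dx for all v ∈ V.

Multiply both sides by a test function v and integrate from 0 to 2:
  ∫_0^2 −u''(x) v(x) dx = ∫_0^2 f(x) v(x) dx.
Integrate the LHS by parts once:
  ∫_0^2 −u'' v dx = −[u'(x) v(x)]_0^2 + ∫_0^2 u'(x) v'(x) dx.
Thus ∫_0^2 u'(x) v'(x) dx = ∫_0^2 f(x) v(x) dx + [u'(x) v(x)]_0^2.
Choose V so that boundary terms are either known or forced to vanish.
u has homogeneous Neumann: u'(0) = u'(2) = 0. So [u' v]_0^2 = 0·v(2) − 0·v(0) = 0 for any v; take V = H^1(0, 2).
Weak formulation: find u (satisfying any essential BC) such that ∫_0^2 u'(x) v'(x) dx = ∫_0^2 f v dx for all v ∈ V (homogeneous Neumann, so boundary terms vanish).
Substituting f(x) = 6*cos(5*π*x/2), the right-hand side is ∫_0^2 (6*cos(5*π*x/2)) v dx.
Compatibility check (pure Neumann): taking v ≡ 1 ∈ V gives 0 = ∫_0^2 f dx + (0) − (0), i.e. ∫_0^2 f dx must equal u'(0) − u'(2) = 0. Indeed ∫_0^2 (6*cos(5*π*x/2)) dx = 0, so the data are compatible. The solution is then unique only up to an additive constant (fix it e.g. by requiring ∫_0^2 u dx = 0).


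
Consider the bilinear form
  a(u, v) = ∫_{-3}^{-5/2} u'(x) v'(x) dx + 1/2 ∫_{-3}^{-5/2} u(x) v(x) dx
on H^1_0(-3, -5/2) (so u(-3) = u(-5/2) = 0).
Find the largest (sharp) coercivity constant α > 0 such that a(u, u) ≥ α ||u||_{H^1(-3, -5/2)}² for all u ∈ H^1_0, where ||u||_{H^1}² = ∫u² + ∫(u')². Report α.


α = (1 + 8*π^2)/(2*(1 + 4*π^2))

Coercivity of a(·,·) on H^1_0(-3, -5/2) means a(u, u) ≥ α ||u||_{H^1}² for every u ∈ H^1_0.
The interval has length L = 1/2, and Poincaré/coercivity depend only on L. Here a(u, u) = ∫(u')² + (1/2)·∫u².
Here 0 < c = 1/2 < 1. The condition a(u,u) ≥ α||u||_{H^1}² reads (1−α)∫(u')² ≥ (α−c)∫u². Any admissible α is ≤ 1 (rapidly oscillating u have ∫u²/∫(u')² → 0), and α = 1 would force 0 ≥ (1−c)∫u², impossible since c < 1; so 1−α > 0. By the sharp Poincaré inequality on H^1_0 of an interval of length L, ∫(u')² ≥ (π/L)²∫u² with equality for the first sine mode sin(π(x−x₀)/L) (x₀ the left endpoint), so the inequality holds for all u iff (1−α)(π/L)² ≥ α − c, i.e. α ≤ ((π/L)² + c)/((π/L)² + 1) = (1 + c(L/π)²)/(1 + (L/π)²). With (π/L)² = 4*π^2 and c = 1/2, the largest admissible constant is α = ((π/L)² + c)/((π/L)² + 1).
Simplifying, α = (1 + 8*π^2)/(2*(1 + 4*π^2)).


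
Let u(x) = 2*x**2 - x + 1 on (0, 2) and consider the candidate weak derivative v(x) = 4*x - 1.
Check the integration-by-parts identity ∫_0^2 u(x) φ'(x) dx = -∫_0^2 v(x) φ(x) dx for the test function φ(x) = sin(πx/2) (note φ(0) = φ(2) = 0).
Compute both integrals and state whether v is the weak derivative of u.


LHS = -12/π, RHS = -12/π. Yes, v = u' weakly.

u(x) = 2*x**2 - x + 1, classical derivative u'(x) = 4*x - 1.
φ(x) = sin(πx/2), so φ'(x) = π*cos(π*x/2)/2.
Note φ(0) = φ(2) = 0, so the boundary term u·φ vanishes.
LHS = ∫_0^2 u(x) φ'(x) dx = ∫_0^2 (π*x^2*cos(π*x/2) - π*x*cos(π*x/2)/2 + π*cos(π*x/2)/2) dx. Term by term:
  ∫_0^2 π*cos(π*x/2)/2 dx = 0;  ∫_0^2 π*x^2*cos(π*x/2) dx = -16/π;  ∫_0^2 -π*x*cos(π*x/2)/2 dx = 4/π.
Sum: 0 − 16/π + 4/π = -12/π.
So LHS = -12/π.
∫_0^2 v(x) φ(x) dx = ∫_0^2 (4*x*sin(π*x/2) - sin(π*x/2)) dx. Term by term:
  ∫_0^2 -sin(π*x/2) dx = -4/π;  ∫_0^2 4*x*sin(π*x/2) dx = 16/π.
Sum: -4/π + 16/π = 12/π.
So RHS = -∫_0^2 v(x) φ(x) dx = -12/π.
LHS = RHS, so the identity holds for this test φ.
Moreover u is smooth here and v(x) = u'(x) = 4*x - 1 pointwise, so the identity holds for every test function. Hence v is the weak derivative of u.


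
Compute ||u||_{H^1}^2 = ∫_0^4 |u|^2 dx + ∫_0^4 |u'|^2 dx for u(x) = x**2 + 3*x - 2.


||u||_{H^1}^2 = 4164/5

The H^1 norm (squared) on an interval (0, L) is
  ||u||_{H^1}^2 = ∫_0^L u(x)^2 dx + ∫_0^L u'(x)^2 dx.
Compute u'(x) = 2*x + 3.
Then u(x)^2 = x**4 + 6*x**3 + 5*x**2 - 12*x + 4 and u'(x)^2 = 4*x**2 + 12*x + 9.
Integrate each monomial from 0 to 4 using ∫_0^4 c·x^n dx = c·4^(n+1)/(n+1):
  ∫_0^4 u(x)^2 dx = ∫_0^4 (x^4 + 6*x^3 + 5*x^2 - 12*x + 4) dx. Term by term:
    ∫_0^4 x^4 dx = 1024/5;  ∫_0^4 6*x^3 dx = 384;  ∫_0^4 5*x^2 dx = 320/3;
    ∫_0^4 -12*x dx = -96;  ∫_0^4 4 dx = 16.
  Sum: 1024/5 + 384 + 320/3 − 96 + 16 = 9232/15.
  ∫_0^4 u'(x)^2 dx = ∫_0^4 (4*x^2 + 12*x + 9) dx. Term by term:
    ∫_0^4 4*x^2 dx = 256/3;  ∫_0^4 12*x dx = 96;  ∫_0^4 9 dx = 36.
  Sum: 256/3 + 96 + 36 = 652/3.
Adding: ||u||_{H^1}^2 = 9232/15 + 652/3 = 4164/5.


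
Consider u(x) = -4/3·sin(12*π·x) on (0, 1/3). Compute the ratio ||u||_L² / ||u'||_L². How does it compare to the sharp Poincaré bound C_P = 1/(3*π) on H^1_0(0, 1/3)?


||u||_L² / ||u'||_L² = 1/(12*π) < C_P = 1/(3*π).

u(x) = -4/3·sin(12*π·x), so u'(x) = -16*π*cos(12*π*x).
Writing u(x) = A·sin(kπx/L) with A = -4/3 and k = 4, use ∫_0^L sin²(kπx/L) dx = L/2 and ∫_0^L cos²(kπx/L) dx = L/2.
u² = 16/9·sin²(12*π·x) and (u')² = 256*π^2·cos²(12*π·x), and each of sin², cos² integrates to L/2 = 1/6 over (0, 1/3).
∫_0^1/3 u² dx = 8/27, so ||u||_L² = 2*sqrt(6)/9.
∫_0^1/3 (u')² dx = 128*π^2/3, so ||u'||_L² = 8*sqrt(6)*π/3.
Ratio ||u||_L² / ||u'||_L² = 1/(12*π).
Sharp Poincaré constant on H^1_0(0, 1/3) is C_P = L/π = 1/(3*π), achieved by sin(3*π·x).
This is the k = 4 harmonic; the ratio L/(kπ) is strictly less than C_P = L/π, consistent with the sharp inequality ||u||_L² ≤ C_P ||u'||_L².


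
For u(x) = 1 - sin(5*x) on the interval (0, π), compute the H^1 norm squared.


||u||_{H^1(0,π)}^2 = -4/5 + 14*π

u'(x) = -5*cos(5*x).
Expand u² and (u')² and integrate term by term on (0, π), using: for integers n ≥ 1, ∫_0^π sin²(nx) dx = ∫_0^π cos²(nx) dx = π/2; for n ≠ n', ∫_0^π sin(nx)sin(n'x) dx = ∫_0^π cos(nx)cos(n'x) dx = 0; and by product-to-sum, ∫_0^π sin(nx)cos(n'x) dx = ½∫_0^π [sin((n+n')x) + sin((n−n')x)] dx, which is 0 when n+n' is even and 2n/(n²−n'²) when n+n' is odd (it need not vanish on (0, π)). For the constant mode: ∫_0^π 1 dx = π, ∫_0^π cos(nx) dx = 0, ∫_0^π sin(nx) dx = (1−(−1)^n)/n.
  u² squared terms: (1)²·∫1 dx = 1·π = π;  (-1)²·∫sin(5x)² dx = 1·π/2 = π/2.
  u² cross terms: 2·(1)·(-1)·∫1·sin(5x) dx = -2·(2/5) = -4/5.
  So ∫_0^π u² dx = π + π/2 − 4/5 = -4/5 + 3*π/2.
  (u')² squared terms: (-5)²·∫cos(5x)² dx = 25·π/2 = 25*π/2.
  So ∫_0^π (u')² dx = 25*π/2.
||u||_{H^1}^2 = (-4/5 + 3*π/2) + (25*π/2) = -4/5 + 14*π.


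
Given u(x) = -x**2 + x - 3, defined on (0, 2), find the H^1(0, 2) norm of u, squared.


||u||_{H^1}^2 = 416/15

The H^1 norm (squared) on an interval (0, L) is
  ||u||_{H^1}^2 = ∫_0^L u(x)^2 dx + ∫_0^L u'(x)^2 dx.
Compute u'(x) = 1 - 2*x.
Then u(x)^2 = x**4 - 2*x**3 + 7*x**2 - 6*x + 9 and u'(x)^2 = 4*x**2 - 4*x + 1.
Integrate each monomial from 0 to 2 using ∫_0^2 c·x^n dx = c·2^(n+1)/(n+1):
  ∫_0^2 u(x)^2 dx = ∫_0^2 (x^4 - 2*x^3 + 7*x^2 - 6*x + 9) dx. Term by term:
    ∫_0^2 x^4 dx = 32/5;  ∫_0^2 -2*x^3 dx = -8;  ∫_0^2 7*x^2 dx = 56/3;
    ∫_0^2 -6*x dx = -12;  ∫_0^2 9 dx = 18.
  Sum: 32/5 − 8 + 56/3 − 12 + 18 = 346/15.
  ∫_0^2 u'(x)^2 dx = ∫_0^2 (4*x^2 - 4*x + 1) dx. Term by term:
    ∫_0^2 4*x^2 dx = 32/3;  ∫_0^2 -4*x dx = -8;  ∫_0^2 1 dx = 2.
  Sum: 32/3 − 8 + 2 = 14/3.
Adding: ||u||_{H^1}^2 = 346/15 + 14/3 = 416/15.


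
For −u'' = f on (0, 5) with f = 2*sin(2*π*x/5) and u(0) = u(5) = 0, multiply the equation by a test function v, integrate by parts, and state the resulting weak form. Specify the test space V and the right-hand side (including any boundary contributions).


V = H^1_0(0, 5) (so v(0) = v(5) = 0); weak form: ∫_0^5 u'v' dx = ∫_0^5 (2*sin(2*π*x/5)) v dx for all v ∈ V.

Multiply both sides by a test function v and integrate from 0 to 5:
  ∫_0^5 −u''(x) v(x) dx = ∫_0^5 f(x) v(x) dx.
Integrate the LHS by parts once:
  ∫_0^5 −u'' v dx = −[u'(x) v(x)]_0^5 + ∫_0^5 u'(x) v'(x) dx.
Thus ∫_0^5 u'(x) v'(x) dx = ∫_0^5 f(x) v(x) dx + [u'(x) v(x)]_0^5.
Choose V so that boundary terms are either known or forced to vanish.
u is Dirichlet: u(0) = u(5) = 0. Let V = H^1_0(0, 5); then v(0) = v(5) = 0, and [u' v]_0^5 = 0.
Weak formulation: find u (satisfying any essential BC) such that ∫_0^5 u'(x) v'(x) dx = ∫_0^5 f v dx for all v ∈ V.
Substituting f(x) = 2*sin(2*π*x/5), the right-hand side is ∫_0^5 (2*sin(2*π*x/5)) v dx.


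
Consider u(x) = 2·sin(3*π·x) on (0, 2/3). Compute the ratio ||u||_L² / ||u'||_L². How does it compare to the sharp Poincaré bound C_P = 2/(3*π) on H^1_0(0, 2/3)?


||u||_L² / ||u'||_L² = 1/(3*π) < C_P = 2/(3*π).

u(x) = 2·sin(3*π·x), so u'(x) = 6*π*cos(3*π*x).
Writing u(x) = A·sin(kπx/L) with A = 2 and k = 2, use ∫_0^L sin²(kπx/L) dx = L/2 and ∫_0^L cos²(kπx/L) dx = L/2.
u² = 4·sin²(3*π·x) and (u')² = 36*π^2·cos²(3*π·x), and each of sin², cos² integrates to L/2 = 1/3 over (0, 2/3).
∫_0^2/3 u² dx = 4/3, so ||u||_L² = 2*sqrt(3)/3.
∫_0^2/3 (u')² dx = 12*π^2, so ||u'||_L² = 2*sqrt(3)*π.
Ratio ||u||_L² / ||u'||_L² = 1/(3*π).
Sharp Poincaré constant on H^1_0(0, 2/3) is C_P = L/π = 2/(3*π), achieved by sin(3*π/2·x).
This is the k = 2 harmonic; the ratio L/(kπ) is strictly less than C_P = L/π, consistent with the sharp inequality ||u||_L² ≤ C_P ||u'||_L².


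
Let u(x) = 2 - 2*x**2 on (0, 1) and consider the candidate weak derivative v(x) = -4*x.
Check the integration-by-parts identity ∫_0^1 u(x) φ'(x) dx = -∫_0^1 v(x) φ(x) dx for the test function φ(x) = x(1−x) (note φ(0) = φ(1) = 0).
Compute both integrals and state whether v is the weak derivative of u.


LHS = 1/3, RHS = 1/3. Yes, v = u' weakly.

u(x) = 2 - 2*x**2, classical derivative u'(x) = -4*x.
φ(x) = x(1−x), so φ'(x) = 1 - 2*x.
Note φ(0) = φ(1) = 0, so the boundary term u·φ vanishes.
LHS = ∫_0^1 u(x) φ'(x) dx = ∫_0^1 (4*x^3 - 2*x^2 - 4*x + 2) dx. Term by term:
  ∫_0^1 4*x^3 dx = 1;  ∫_0^1 -2*x^2 dx = -2/3;  ∫_0^1 -4*x dx = -2;
  ∫_0^1 2 dx = 2.
Sum: 1 − 2/3 − 2 + 2 = 1/3.
So LHS = 1/3.
∫_0^1 v(x) φ(x) dx = ∫_0^1 (4*x^3 - 4*x^2) dx. Term by term:
  ∫_0^1 4*x^3 dx = 1;  ∫_0^1 -4*x^2 dx = -4/3.
Sum: 1 − 4/3 = -1/3.
So RHS = -∫_0^1 v(x) φ(x) dx = 1/3.
LHS = RHS, so the identity holds for this test φ.
Moreover u is smooth here and v(x) = u'(x) = -4*x pointwise, so the identity holds for every test function. Hence v is the weak derivative of u.


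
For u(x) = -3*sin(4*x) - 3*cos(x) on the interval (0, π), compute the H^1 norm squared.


||u||_{H^1(0,π)}^2 = 96/5 + 171*π/2

u'(x) = 3*sin(x) - 12*cos(4*x).
Expand u² and (u')² and integrate term by term on (0, π), using: for integers n ≥ 1, ∫_0^π sin²(nx) dx = ∫_0^π cos²(nx) dx = π/2; for n ≠ n', ∫_0^π sin(nx)sin(n'x) dx = ∫_0^π cos(nx)cos(n'x) dx = 0; and by product-to-sum, ∫_0^π sin(nx)cos(n'x) dx = ½∫_0^π [sin((n+n')x) + sin((n−n')x)] dx, which is 0 when n+n' is even and 2n/(n²−n'²) when n+n' is odd (it need not vanish on (0, π)).
  u² squared terms: (-3)²·∫cos(x)² dx = 9·π/2 = 9*π/2;  (-3)²·∫sin(4x)² dx = 9·π/2 = 9*π/2.
  u² cross terms: 2·(-3)·(-3)·∫cos(x)·sin(4x) dx = 18·(8/15) = 48/5.
  So ∫_0^π u² dx = 9*π/2 + 9*π/2 + 48/5 = 48/5 + 9*π.
  (u')² squared terms: (-12)²·∫cos(4x)² dx = 144·π/2 = 72*π;  (3)²·∫sin(x)² dx = 9·π/2 = 9*π/2.
  (u')² cross terms: 2·(-12)·(3)·∫cos(4x)·sin(x) dx = -72·(-2/15) = 48/5.
  So ∫_0^π (u')² dx = 72*π + 9*π/2 + 48/5 = 48/5 + 153*π/2.
||u||_{H^1}^2 = (48/5 + 9*π) + (48/5 + 153*π/2) = 96/5 + 171*π/2.


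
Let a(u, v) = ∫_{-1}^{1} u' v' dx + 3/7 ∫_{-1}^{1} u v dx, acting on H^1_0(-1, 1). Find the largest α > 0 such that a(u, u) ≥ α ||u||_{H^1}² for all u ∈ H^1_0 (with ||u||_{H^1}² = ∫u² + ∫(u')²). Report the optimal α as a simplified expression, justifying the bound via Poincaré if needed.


α = (12/7 + π^2)/(4 + π^2)

Coercivity of a(·,·) on H^1_0(-1, 1) means a(u, u) ≥ α ||u||_{H^1}² for every u ∈ H^1_0.
The interval has length L = 2, and Poincaré/coercivity depend only on L. Here a(u, u) = ∫(u')² + (3/7)·∫u².
Here 0 < c = 3/7 < 1. The condition a(u,u) ≥ α||u||_{H^1}² reads (1−α)∫(u')² ≥ (α−c)∫u². Any admissible α is ≤ 1 (rapidly oscillating u have ∫u²/∫(u')² → 0), and α = 1 would force 0 ≥ (1−c)∫u², impossible since c < 1; so 1−α > 0. By the sharp Poincaré inequality on H^1_0 of an interval of length L, ∫(u')² ≥ (π/L)²∫u² with equality for the first sine mode sin(π(x−x₀)/L) (x₀ the left endpoint), so the inequality holds for all u iff (1−α)(π/L)² ≥ α − c, i.e. α ≤ ((π/L)² + c)/((π/L)² + 1) = (1 + c(L/π)²)/(1 + (L/π)²). With (π/L)² = π^2/4 and c = 3/7, the largest admissible constant is α = ((π/L)² + c)/((π/L)² + 1).
Simplifying, α = (12/7 + π^2)/(4 + π^2).


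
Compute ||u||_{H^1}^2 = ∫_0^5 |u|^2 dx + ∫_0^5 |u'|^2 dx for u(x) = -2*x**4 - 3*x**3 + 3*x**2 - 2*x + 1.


||u||_{H^1}^2 = 155824775/63

The H^1 norm (squared) on an interval (0, L) is
  ||u||_{H^1}^2 = ∫_0^L u(x)^2 dx + ∫_0^L u'(x)^2 dx.
Compute u'(x) = -8*x**3 - 9*x**2 + 6*x - 2.
Then u(x)^2 = 4*x**8 + 12*x**7 - 3*x**6 - 10*x**5 + 17*x**4 - 18*x**3 + 10*x**2 - 4*x + 1 and u'(x)^2 = 64*x**6 + 144*x**5 - 15*x**4 - 76*x**3 + 72*x**2 - 24*x + 4.
Integrate each monomial from 0 to 5 using ∫_0^5 c·x^n dx = c·5^(n+1)/(n+1):
  ∫_0^5 u(x)^2 dx = ∫_0^5 (4*x^8 + 12*x^7 - 3*x^6 - 10*x^5 + 17*x^4 - 18*x^3 + 10*x^2 - 4*x + 1) dx. Term by term:
    ∫_0^5 4*x^8 dx = 7812500/9;  ∫_0^5 12*x^7 dx = 1171875/2;  ∫_0^5 -3*x^6 dx = -234375/7;
    ∫_0^5 -10*x^5 dx = -78125/3;  ∫_0^5 17*x^4 dx = 10625;  ∫_0^5 -18*x^3 dx = -5625/2;
    ∫_0^5 10*x^2 dx = 1250/3;  ∫_0^5 -4*x dx = -50;  ∫_0^5 1 dx = 5.
  Sum: 7812500/9 + 1171875/2 − 234375/7 − 78125/3 + 10625 − 5625/2 + 1250/3 − 50 + 5 = 88367165/63.
  ∫_0^5 u'(x)^2 dx = ∫_0^5 (64*x^6 + 144*x^5 - 15*x^4 - 76*x^3 + 72*x^2 - 24*x + 4) dx. Term by term:
    ∫_0^5 64*x^6 dx = 5000000/7;  ∫_0^5 144*x^5 dx = 375000;  ∫_0^5 -15*x^4 dx = -9375;
    ∫_0^5 -76*x^3 dx = -11875;  ∫_0^5 72*x^2 dx = 3000;  ∫_0^5 -24*x dx = -300;
    ∫_0^5 4 dx = 20.
  Sum: 5000000/7 + 375000 − 9375 − 11875 + 3000 − 300 + 20 = 7495290/7.
Adding: ||u||_{H^1}^2 = 88367165/63 + 7495290/7 = 155824775/63.


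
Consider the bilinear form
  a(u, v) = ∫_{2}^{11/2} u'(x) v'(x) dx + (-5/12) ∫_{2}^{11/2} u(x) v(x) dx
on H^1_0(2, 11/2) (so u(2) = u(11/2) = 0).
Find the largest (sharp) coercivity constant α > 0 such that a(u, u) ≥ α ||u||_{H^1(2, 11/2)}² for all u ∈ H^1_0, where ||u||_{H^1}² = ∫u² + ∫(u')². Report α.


α = (-245 + 48*π^2)/(12*(4*π^2 + 49))

Coercivity of a(·,·) on H^1_0(2, 11/2) means a(u, u) ≥ α ||u||_{H^1}² for every u ∈ H^1_0.
The interval has length L = 7/2, and Poincaré/coercivity depend only on L. Here a(u, u) = ∫(u')² + (-5/12)·∫u².
Here c = -5/12 < 0 with |c| < (π/L)² = 4*π^2/49, so coercivity still holds. The condition a(u,u) ≥ α||u||_{H^1}² reads (1−α)∫(u')² ≥ (α−c)∫u². Any admissible α is ≤ 1 (rapidly oscillating u have ∫u²/∫(u')² → 0), and α = 1 would force 0 ≥ (1−c)∫u², impossible since c < 1; so 1−α > 0. By the sharp Poincaré inequality on H^1_0 of an interval of length L, ∫(u')² ≥ (π/L)²∫u² with equality for the first sine mode sin(π(x−x₀)/L) (x₀ the left endpoint), so the inequality holds for all u iff (1−α)(π/L)² ≥ α − c, i.e. α ≤ ((π/L)² + c)/((π/L)² + 1) = (1 + c(L/π)²)/(1 + (L/π)²). (Direct route, valid since c ≤ 0: Poincaré gives c∫u² ≥ c(L/π)²∫(u')², so a(u,u) ≥ (1 + c(L/π)²)∫(u')², while ||u||_{H^1}² ≤ (1 + (L/π)²)∫(u')²; dividing yields the same α.) With (π/L)² = 4*π^2/49 and c = -5/12, the largest admissible constant is α = ((π/L)² + c)/((π/L)² + 1).
Simplifying, α = (-245 + 48*π^2)/(12*(4*π^2 + 49)).


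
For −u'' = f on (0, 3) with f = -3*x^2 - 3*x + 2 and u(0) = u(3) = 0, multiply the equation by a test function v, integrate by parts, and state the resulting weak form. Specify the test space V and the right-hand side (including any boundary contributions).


V = H^1_0(0, 3) (so v(0) = v(3) = 0); weak form: ∫_0^3 u'v' dx = ∫_0^3 (-3*x^2 - 3*x + 2) v dx for all v ∈ V.

Multiply both sides by a test function v and integrate from 0 to 3:
  ∫_0^3 −u''(x) v(x) dx = ∫_0^3 f(x) v(x) dx.
Integrate the LHS by parts once:
  ∫_0^3 −u'' v dx = −[u'(x) v(x)]_0^3 + ∫_0^3 u'(x) v'(x) dx.
Thus ∫_0^3 u'(x) v'(x) dx = ∫_0^3 f(x) v(x) dx + [u'(x) v(x)]_0^3.
Choose V so that boundary terms are either known or forced to vanish.
u is Dirichlet: u(0) = u(3) = 0. Let V = H^1_0(0, 3); then v(0) = v(3) = 0, and [u' v]_0^3 = 0.
Weak formulation: find u (satisfying any essential BC) such that ∫_0^3 u'(x) v'(x) dx = ∫_0^3 f v dx for all v ∈ V.
Substituting f(x) = -3*x^2 - 3*x + 2, the right-hand side is ∫_0^3 (-3*x^2 - 3*x + 2) v dx.


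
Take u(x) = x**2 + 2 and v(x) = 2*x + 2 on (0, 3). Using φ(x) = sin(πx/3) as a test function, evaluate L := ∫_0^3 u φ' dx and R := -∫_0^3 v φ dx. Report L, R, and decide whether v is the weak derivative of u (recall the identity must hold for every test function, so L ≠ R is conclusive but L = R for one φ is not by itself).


LHS = -18/π, RHS = -30/π. No, v is not the weak derivative of u.

u(x) = x**2 + 2, classical derivative u'(x) = 2*x.
φ(x) = sin(πx/3), so φ'(x) = π*cos(π*x/3)/3.
Note φ(0) = φ(3) = 0, so the boundary term u·φ vanishes.
LHS = ∫_0^3 u(x) φ'(x) dx = ∫_0^3 (π*x^2*cos(π*x/3)/3 + 2*π*cos(π*x/3)/3) dx. Term by term:
  ∫_0^3 2*π*cos(π*x/3)/3 dx = 0;  ∫_0^3 π*x^2*cos(π*x/3)/3 dx = -18/π.
Sum: 0 − 18/π = -18/π.
So LHS = -18/π.
∫_0^3 v(x) φ(x) dx = ∫_0^3 (2*x*sin(π*x/3) + 2*sin(π*x/3)) dx. Term by term:
  ∫_0^3 2*sin(π*x/3) dx = 12/π;  ∫_0^3 2*x*sin(π*x/3) dx = 18/π.
Sum: 12/π + 18/π = 30/π.
So RHS = -∫_0^3 v(x) φ(x) dx = -30/π.
LHS − RHS = 12/π ≠ 0, so the identity fails.
(For a valid weak derivative the identity must hold for EVERY test function, in particular this one. The failure shows v is NOT the weak derivative of u.)
Correct weak derivative would be u'(x) = 2*x.


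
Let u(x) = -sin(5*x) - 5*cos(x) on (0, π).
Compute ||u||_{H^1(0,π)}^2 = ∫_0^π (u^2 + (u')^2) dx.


||u||_{H^1(0,π)}^2 = 38*π

u'(x) = 5*sin(x) - 5*cos(5*x).
Expand u² and (u')² and integrate term by term on (0, π), using: for integers n ≥ 1, ∫_0^π sin²(nx) dx = ∫_0^π cos²(nx) dx = π/2; for n ≠ n', ∫_0^π sin(nx)sin(n'x) dx = ∫_0^π cos(nx)cos(n'x) dx = 0; and by product-to-sum, ∫_0^π sin(nx)cos(n'x) dx = ½∫_0^π [sin((n+n')x) + sin((n−n')x)] dx, which is 0 when n+n' is even and 2n/(n²−n'²) when n+n' is odd (it need not vanish on (0, π)).
  u² squared terms: (-1)²·∫sin(5x)² dx = 1·π/2 = π/2;  (-5)²·∫cos(x)² dx = 25·π/2 = 25*π/2.
  u² cross terms: 2·(-1)·(-5)·∫sin(5x)·cos(x) dx = 10·(0) = 0.
  So ∫_0^π u² dx = π/2 + 25*π/2 + 0 = 13*π.
  (u')² squared terms: (-5)²·∫cos(5x)² dx = 25·π/2 = 25*π/2;  (5)²·∫sin(x)² dx = 25·π/2 = 25*π/2.
  (u')² cross terms: 2·(-5)·(5)·∫cos(5x)·sin(x) dx = -50·(0) = 0.
  So ∫_0^π (u')² dx = 25*π/2 + 25*π/2 + 0 = 25*π.
||u||_{H^1}^2 = (13*π) + (25*π) = 38*π.


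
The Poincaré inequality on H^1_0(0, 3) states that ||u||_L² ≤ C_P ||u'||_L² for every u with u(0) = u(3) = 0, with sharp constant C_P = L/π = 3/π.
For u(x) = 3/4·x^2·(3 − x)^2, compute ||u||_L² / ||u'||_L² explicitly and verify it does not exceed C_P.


||u||_L² / ||u'||_L² = sqrt(3)/2 < C_P = 3/π.

u(x) = 3/4·x^2·(3 − x)^2, so u'(x) = 3*x*(x - 3)*(2*x - 3)/2.
u(x) = 3/4·x^2·(3 − x)^2 vanishes at x = 0 and x = 3, so u ∈ H^1_0(0, 3). Differentiate via the product rule and integrate the resulting polynomials term by term.
  ∫_0^3 u² dx = ∫_0^3 (9*x^8/16 - 27*x^7/4 + 243*x^6/8 - 243*x^5/4 + 729*x^4/16) dx. Term by term:
    ∫_0^3 9*x^8/16 dx = 19683/16;  ∫_0^3 -27*x^7/4 dx = -177147/32;  ∫_0^3 243*x^6/8 dx = 531441/56;
    ∫_0^3 -243*x^5/4 dx = -59049/8;  ∫_0^3 729*x^4/16 dx = 177147/80.
  Sum: 19683/16 − 177147/32 + 531441/56 − 59049/8 + 177147/80 = 19683/1120.
  ∫_0^3 (u')² dx = ∫_0^3 (9*x^6 - 81*x^5 + 1053*x^4/4 - 729*x^3/2 + 729*x^2/4) dx. Term by term:
    ∫_0^3 9*x^6 dx = 19683/7;  ∫_0^3 -81*x^5 dx = -19683/2;  ∫_0^3 1053*x^4/4 dx = 255879/20;
    ∫_0^3 -729*x^3/2 dx = -59049/8;  ∫_0^3 729*x^2/4 dx = 6561/4.
  Sum: 19683/7 − 19683/2 + 255879/20 − 59049/8 + 6561/4 = 6561/280.
∫_0^3 u² dx = 19683/1120, so ||u||_L² = 81*sqrt(210)/280.
∫_0^3 (u')² dx = 6561/280, so ||u'||_L² = 81*sqrt(70)/140.
Ratio ||u||_L² / ||u'||_L² = sqrt(3)/2.
Sharp Poincaré constant on H^1_0(0, 3) is C_P = L/π = 3/π, achieved by sin(π/3·x).
A polynomial bump cannot attain the sharp Poincaré constant (only the first sine eigenfunction does), so the ratio is strictly less than C_P, consistent with ||u||_L² ≤ C_P ||u'||_L².
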